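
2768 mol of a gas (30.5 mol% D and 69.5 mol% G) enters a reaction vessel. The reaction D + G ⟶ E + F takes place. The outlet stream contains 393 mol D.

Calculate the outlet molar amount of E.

For D: n = n₀ − 1ξ → 393 = 844.2 − 1ξ, giving ξ = 451.2 mol.
Outlet amounts (n = n₀ + ν ξ):
  D: 844.2 − 1(451.2) = 393
  G: 1924 − 1(451.2) = 1473
  E: 0 + 1(451.2) = 451.2
  F: 0 + 1(451.2) = 451.2

451 mol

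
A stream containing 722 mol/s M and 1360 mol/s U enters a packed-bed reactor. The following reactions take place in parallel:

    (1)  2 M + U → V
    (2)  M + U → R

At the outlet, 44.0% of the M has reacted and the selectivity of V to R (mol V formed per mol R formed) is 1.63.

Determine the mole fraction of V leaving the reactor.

Conversion of M: M consumed = 0.44 × 722 = 317.7 mol/s = 2ξ₁ + 1ξ₂.
Selectivity: 1ξ₁ / (1ξ₂) = 1.63 → ξ₁ = 1.63 ξ₂.
Substitute: (2·1.63 + 1) ξ₂ = 317.7 → ξ₂ = 74.57 mol/s, ξ₁ = 121.6 mol/s.
Outlet amounts (n = n₀ + Σ ν·ξ):
  M: 722 − 2(121.6) − 1(74.57) = 404.3
  U: 1360 − 1(121.6) − 1(74.57) = 1164
  V: 0 + 1(121.6) = 121.6
  R: 0 + 1(74.57) = 74.57
Total out = 1764 mol/s; y_V = 121.6 / 1764 = 0.0689.

0.0689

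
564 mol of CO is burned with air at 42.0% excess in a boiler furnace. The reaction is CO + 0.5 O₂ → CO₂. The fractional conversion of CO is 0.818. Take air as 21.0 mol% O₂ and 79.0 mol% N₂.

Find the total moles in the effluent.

2240 mol

Stoichiometric O₂ = 0.5 × 564 = 282 mol; O₂ fed = 282 × 1.420 = 400.4 mol.
N₂ fed = 400.4 × 79/21 = 1506 mol.
Fuel reacted = 0.818 × 564 → ξ = 461.4 mol.
Outlet (n = n₀ + ν ξ):
  CO: 564 − 1(461.4) = 102.6
  O₂: 400.4 − 0.5(461.4) = 169.8
  N₂: 1506 (inert)
  CO₂: 0 + 1(461.4) = 461.4
Total out = 102.6 + 169.8 + 1506 + 461.4 = 2240 mol.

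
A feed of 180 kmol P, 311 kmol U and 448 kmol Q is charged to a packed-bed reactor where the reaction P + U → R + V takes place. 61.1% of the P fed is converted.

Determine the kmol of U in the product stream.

201 kmol

P reacted = 0.611 × 180 = 110 kmol; ν_P = −1, so ξ = 110/1 = 110 kmol.
Outlet amounts (n = n₀ + ν ξ):
  P: 180 − 1(110) = 70.02
  U: 311 − 1(110) = 201
  R: 0 + 1(110) = 110
  V: 0 + 1(110) = 110
  Q: 448 (inert)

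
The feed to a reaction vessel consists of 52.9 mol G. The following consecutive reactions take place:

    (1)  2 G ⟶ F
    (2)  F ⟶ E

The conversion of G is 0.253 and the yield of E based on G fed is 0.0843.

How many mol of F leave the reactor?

2.23 mol

Conversion of G: G consumed = 2ξ₁ = 0.253 × 52.9 → ξ₁ = 6.692 mol.
Yield of E: 1ξ₂ / 52.9 = 0.0843 → ξ₂ = 4.459 mol.
Outlet amounts (n = n₀ + Σ ν·ξ):
  G: 52.9 − 2(6.692) = 39.52
  F: 0 + 1(6.692) − 1(4.459) = 2.232
  E: 0 + 1(4.459) = 4.459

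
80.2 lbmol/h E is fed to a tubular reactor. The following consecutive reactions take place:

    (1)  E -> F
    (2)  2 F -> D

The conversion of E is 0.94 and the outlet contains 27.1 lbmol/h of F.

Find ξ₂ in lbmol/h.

Conversion of E: E consumed = 1ξ₁ = 0.94 × 80.2 → ξ₁ = 75.39 lbmol/h.
F balance: n_F = 0 + 1ξ₁ − 2ξ₂ = 27.1 → ξ₂ = (1·75.39 − 27.1)/2 = 24.14 lbmol/h.
Outlet amounts (n = n₀ + Σ ν·ξ):
  E: 80.2 − 1(75.39) = 4.812
  F: 0 + 1(75.39) − 2(24.14) = 27.1
  D: 0 + 1(24.14) = 24.14

ξ₂ = 24.1 lbmol/h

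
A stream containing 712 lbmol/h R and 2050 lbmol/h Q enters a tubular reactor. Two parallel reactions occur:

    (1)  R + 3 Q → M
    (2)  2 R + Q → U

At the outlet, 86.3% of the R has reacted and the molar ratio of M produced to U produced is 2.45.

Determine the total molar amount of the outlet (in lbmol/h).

Conversion of R: R consumed = 0.863 × 712 = 614.5 lbmol/h = 1ξ₁ + 2ξ₂.
Selectivity: 1ξ₁ / (1ξ₂) = 2.45 → ξ₁ = 2.45 ξ₂.
Substitute: (1·2.45 + 2) ξ₂ = 614.5 → ξ₂ = 138.1 lbmol/h, ξ₁ = 338.3 lbmol/h.
Outlet amounts (n = n₀ + Σ ν·ξ):
  R: 712 − 1(338.3) − 2(138.1) = 97.54
  Q: 2050 − 3(338.3) − 1(138.1) = 897
  M: 0 + 1(338.3) = 338.3
  U: 0 + 1(138.1) = 138.1
Total out = 97.54 + 897 + 338.3 + 138.1 = 1471 lbmol/h.

1470 lbmol/h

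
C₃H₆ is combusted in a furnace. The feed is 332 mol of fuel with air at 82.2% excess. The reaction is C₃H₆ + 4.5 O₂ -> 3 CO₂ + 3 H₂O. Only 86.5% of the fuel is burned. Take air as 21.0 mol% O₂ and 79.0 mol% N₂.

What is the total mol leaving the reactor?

Stoichiometric O₂ = 4.5 × 332 = 1494 mol; O₂ fed = 1494 × 1.822 = 2722 mol.
N₂ fed = 2722 × 79/21 = 10240 mol.
Fuel reacted = 0.865 × 332 → ξ = 287.2 mol.
Outlet (n = n₀ + ν ξ):
  C₃H₆: 332 − 1(287.2) = 44.82
  O₂: 2722 − 4.5(287.2) = 1430
  N₂: 10240 (inert)
  CO₂: 0 + 3(287.2) = 861.5
  H₂O: 0 + 3(287.2) = 861.5
Total out = 44.82 + 1430 + 10240 + 861.5 + 861.5 = 13440 mol.

13400 mol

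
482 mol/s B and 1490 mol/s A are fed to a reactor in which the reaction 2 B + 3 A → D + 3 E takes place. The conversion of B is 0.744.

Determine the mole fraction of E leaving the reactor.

0.3

B reacted = 0.744 × 482 = 358.6 mol/s; ν_B = −2, so ξ = 358.6/2 = 179.3 mol/s.
Outlet amounts (n = n₀ + ν ξ):
  B: 482 − 2(179.3) = 123.4
  A: 1490 − 3(179.3) = 952.1
  D: 0 + 1(179.3) = 179.3
  E: 0 + 3(179.3) = 537.9
Total out = 1793 mol/s; y_E = 537.9 / 1793 = 0.3001.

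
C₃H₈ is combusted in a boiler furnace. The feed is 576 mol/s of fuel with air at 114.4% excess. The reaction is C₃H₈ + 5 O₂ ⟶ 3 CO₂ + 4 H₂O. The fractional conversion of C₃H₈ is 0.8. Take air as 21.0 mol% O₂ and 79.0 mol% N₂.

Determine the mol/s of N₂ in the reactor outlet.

Stoichiometric O₂ = 5 × 576 = 2880 mol/s; O₂ fed = 2880 × 2.144 = 6175 mol/s.
N₂ fed = 6175 × 79/21 = 23230 mol/s.
Fuel reacted = 0.8 × 576 → ξ = 460.8 mol/s.
Outlet (n = n₀ + ν ξ):
  C₃H₈: 576 − 1(460.8) = 115.2
  O₂: 6175 − 5(460.8) = 3871
  N₂: 23230 (inert)
  CO₂: 0 + 3(460.8) = 1382
  H₂O: 0 + 4(460.8) = 1843

23200 mol/s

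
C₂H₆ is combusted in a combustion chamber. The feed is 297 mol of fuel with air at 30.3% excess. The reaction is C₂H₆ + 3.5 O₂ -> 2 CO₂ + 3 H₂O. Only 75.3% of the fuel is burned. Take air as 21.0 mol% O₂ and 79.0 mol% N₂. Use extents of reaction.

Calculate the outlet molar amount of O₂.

Stoichiometric O₂ = 3.5 × 297 = 1040 mol; O₂ fed = 1040 × 1.303 = 1354 mol.
N₂ fed = 1354 × 79/21 = 5095 mol.
Fuel reacted = 0.753 × 297 → ξ = 223.6 mol.
Outlet (n = n₀ + ν ξ):
  C₂H₆: 297 − 1(223.6) = 73.36
  O₂: 1354 − 3.5(223.6) = 571.7
  N₂: 5095 (inert)
  CO₂: 0 + 2(223.6) = 447.3
  H₂O: 0 + 3(223.6) = 670.9

572 mol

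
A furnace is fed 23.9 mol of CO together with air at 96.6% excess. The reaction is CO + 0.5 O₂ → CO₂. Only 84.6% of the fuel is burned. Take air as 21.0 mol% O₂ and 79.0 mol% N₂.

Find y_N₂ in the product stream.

Stoichiometric O₂ = 0.5 × 23.9 = 11.95 mol; O₂ fed = 11.95 × 1.966 = 23.49 mol.
N₂ fed = 23.49 × 79/21 = 88.38 mol.
Fuel reacted = 0.846 × 23.9 → ξ = 20.22 mol.
Outlet (n = n₀ + ν ξ):
  CO: 23.9 − 1(20.22) = 3.681
  O₂: 23.49 − 0.5(20.22) = 13.38
  N₂: 88.38 (inert)
  CO₂: 0 + 1(20.22) = 20.22
Total out = 125.7 mol; y_N₂ = 88.38 / 125.7 = 0.7033.

0.703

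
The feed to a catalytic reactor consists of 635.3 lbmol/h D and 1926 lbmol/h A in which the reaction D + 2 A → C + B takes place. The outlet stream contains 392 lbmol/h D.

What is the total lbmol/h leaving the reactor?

For D: n = n₀ − 1ξ → 392 = 635.3 − 1ξ, giving ξ = 243.3 lbmol/h.
Outlet amounts (n = n₀ + ν ξ):
  D: 635.3 − 1(243.3) = 392
  A: 1926 − 2(243.3) = 1439
  C: 0 + 1(243.3) = 243.3
  B: 0 + 1(243.3) = 243.3
Total out = 392 + 1439 + 243.3 + 243.3 = 2318 lbmol/h.

2320 lbmol/h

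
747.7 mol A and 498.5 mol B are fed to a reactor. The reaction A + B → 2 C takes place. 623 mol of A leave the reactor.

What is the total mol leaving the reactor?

For A: n = n₀ − 1ξ → 623 = 747.7 − 1ξ, giving ξ = 124.7 mol.
Outlet amounts (n = n₀ + ν ξ):
  A: 747.7 − 1(124.7) = 623
  B: 498.5 − 1(124.7) = 373.8
  C: 0 + 2(124.7) = 249.4
Total out = 623 + 373.8 + 249.4 = 1246 mol.

1250 mol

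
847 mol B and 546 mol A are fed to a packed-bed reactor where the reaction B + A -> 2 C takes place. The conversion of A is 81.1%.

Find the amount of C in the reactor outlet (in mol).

A reacted = 0.811 × 546 = 442.8 mol; ν_A = −1, so ξ = 442.8/1 = 442.8 mol.
Outlet amounts (n = n₀ + ν ξ):
  B: 847 − 1(442.8) = 404.2
  A: 546 − 1(442.8) = 103.2
  C: 0 + 2(442.8) = 885.6

886 mol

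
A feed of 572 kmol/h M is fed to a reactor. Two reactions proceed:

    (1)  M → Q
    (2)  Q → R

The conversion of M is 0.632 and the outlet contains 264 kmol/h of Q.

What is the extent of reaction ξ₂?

Conversion of M: M consumed = 1ξ₁ = 0.632 × 572 → ξ₁ = 361.5 kmol/h.
Q balance: n_Q = 0 + 1ξ₁ − 1ξ₂ = 264 → ξ₂ = (1·361.5 − 264)/1 = 97.5 kmol/h.
Outlet amounts (n = n₀ + Σ ν·ξ):
  M: 572 − 1(361.5) = 210.5
  Q: 0 + 1(361.5) − 1(97.5) = 264
  R: 0 + 1(97.5) = 97.5

ξ₂ = 97.5 kmol/h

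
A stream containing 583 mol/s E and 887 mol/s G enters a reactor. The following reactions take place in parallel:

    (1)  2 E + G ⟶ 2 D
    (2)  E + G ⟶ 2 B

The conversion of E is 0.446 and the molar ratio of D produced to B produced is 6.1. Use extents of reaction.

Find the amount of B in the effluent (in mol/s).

Conversion of E: E consumed = 0.446 × 583 = 260 mol/s = 2ξ₁ + 1ξ₂.
Selectivity: 2ξ₁ / (2ξ₂) = 6.1 → ξ₁ = 6.1 ξ₂.
Substitute: (2·6.1 + 1) ξ₂ = 260 → ξ₂ = 19.7 mol/s, ξ₁ = 120.2 mol/s.
Outlet amounts (n = n₀ + Σ ν·ξ):
  E: 583 − 2(120.2) − 1(19.7) = 323
  G: 887 − 1(120.2) − 1(19.7) = 747.1
  D: 0 + 2(120.2) = 240.3
  B: 0 + 2(19.7) = 39.4

39.4 mol/s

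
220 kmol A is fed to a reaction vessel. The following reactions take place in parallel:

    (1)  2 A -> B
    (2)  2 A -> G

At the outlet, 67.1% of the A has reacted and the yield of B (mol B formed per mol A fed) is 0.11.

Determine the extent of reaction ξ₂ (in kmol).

Yield of B: 1ξ₁ / 220 = 0.11 → ξ₁ = 24.2 kmol.
Conversion of A: 2ξ₁ + 2ξ₂ = 0.671 × 220 = 147.6 → ξ₂ = 49.61 kmol.
Outlet amounts (n = n₀ + Σ ν·ξ):
  A: 220 − 2(24.2) − 2(49.61) = 72.38
  B: 0 + 1(24.2) = 24.2
  G: 0 + 1(49.61) = 49.61

ξ₂ = 49.6 kmol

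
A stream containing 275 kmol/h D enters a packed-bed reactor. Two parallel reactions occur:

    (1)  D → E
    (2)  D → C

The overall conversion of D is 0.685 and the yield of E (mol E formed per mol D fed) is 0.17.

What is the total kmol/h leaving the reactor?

275 kmol/h

Yield of E: 1ξ₁ / 275 = 0.17 → ξ₁ = 46.75 kmol/h.
Conversion of D: 1ξ₁ + 1ξ₂ = 0.685 × 275 = 188.4 → ξ₂ = 141.6 kmol/h.
Outlet amounts (n = n₀ + Σ ν·ξ):
  D: 275 − 1(46.75) − 1(141.6) = 86.62
  E: 0 + 1(46.75) = 46.75
  C: 0 + 1(141.6) = 141.6
Total out = 86.62 + 46.75 + 141.6 = 275 kmol/h.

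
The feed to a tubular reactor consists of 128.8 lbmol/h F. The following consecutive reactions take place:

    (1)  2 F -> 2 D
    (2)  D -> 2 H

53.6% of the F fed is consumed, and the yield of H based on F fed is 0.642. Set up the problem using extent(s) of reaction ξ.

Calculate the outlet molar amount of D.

27.7 lbmol/h

Conversion of F: F consumed = 2ξ₁ = 0.536 × 128.8 → ξ₁ = 34.52 lbmol/h.
Yield of H: 2ξ₂ / 128.8 = 0.642 → ξ₂ = 41.34 lbmol/h.
Outlet amounts (n = n₀ + Σ ν·ξ):
  F: 128.8 − 2(34.52) = 59.76
  D: 0 + 2(34.52) − 1(41.34) = 27.69
  H: 0 + 2(41.34) = 82.69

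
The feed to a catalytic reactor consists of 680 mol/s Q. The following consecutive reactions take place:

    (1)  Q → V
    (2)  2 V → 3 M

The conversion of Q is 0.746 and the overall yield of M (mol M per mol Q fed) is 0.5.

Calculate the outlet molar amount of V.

281 mol/s

Conversion of Q: Q consumed = 1ξ₁ = 0.746 × 680 → ξ₁ = 507.3 mol/s.
Yield of M: 3ξ₂ / 680 = 0.5 → ξ₂ = 113.3 mol/s.
Outlet amounts (n = n₀ + Σ ν·ξ):
  Q: 680 − 1(507.3) = 172.7
  V: 0 + 1(507.3) − 2(113.3) = 280.6
  M: 0 + 3(113.3) = 340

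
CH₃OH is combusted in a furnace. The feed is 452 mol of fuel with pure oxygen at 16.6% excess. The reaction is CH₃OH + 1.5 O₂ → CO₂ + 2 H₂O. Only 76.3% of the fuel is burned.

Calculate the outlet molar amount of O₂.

Stoichiometric O₂ = 1.5 × 452 = 678 mol; O₂ fed = 678 × 1.166 = 790.5 mol.
Fuel reacted = 0.763 × 452 → ξ = 344.9 mol.
Outlet (n = n₀ + ν ξ):
  CH₃OH: 452 − 1(344.9) = 107.1
  O₂: 790.5 − 1.5(344.9) = 273.2
  CO₂: 0 + 1(344.9) = 344.9
  H₂O: 0 + 2(344.9) = 689.8

273 mol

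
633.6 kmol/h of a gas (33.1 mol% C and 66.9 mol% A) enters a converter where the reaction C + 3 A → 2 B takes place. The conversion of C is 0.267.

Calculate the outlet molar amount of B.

C reacted = 0.267 × 209.7 = 56 kmol/h; ν_C = −1, so ξ = 56/1 = 56 kmol/h.
Outlet amounts (n = n₀ + ν ξ):
  C: 209.7 − 1(56) = 153.7
  A: 423.9 − 3(56) = 255.9
  B: 0 + 2(56) = 112

112 kmol/h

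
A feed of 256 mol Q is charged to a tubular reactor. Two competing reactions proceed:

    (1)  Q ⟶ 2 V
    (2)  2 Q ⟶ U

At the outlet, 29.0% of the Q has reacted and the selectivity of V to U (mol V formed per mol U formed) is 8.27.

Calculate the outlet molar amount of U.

12.1 mol

Conversion of Q: Q consumed = 0.29 × 256 = 74.24 mol = 1ξ₁ + 2ξ₂.
Selectivity: 2ξ₁ / (1ξ₂) = 8.27 → ξ₁ = 4.135 ξ₂.
Substitute: (1·4.135 + 2) ξ₂ = 74.24 → ξ₂ = 12.1 mol, ξ₁ = 50.04 mol.
Outlet amounts (n = n₀ + Σ ν·ξ):
  Q: 256 − 1(50.04) − 2(12.1) = 181.8
  V: 0 + 2(50.04) = 100.1
  U: 0 + 1(12.1) = 12.1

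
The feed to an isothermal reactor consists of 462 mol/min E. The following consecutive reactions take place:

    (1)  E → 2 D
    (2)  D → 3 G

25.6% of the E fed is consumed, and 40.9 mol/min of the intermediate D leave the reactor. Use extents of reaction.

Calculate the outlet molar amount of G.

587 mol/min

Conversion of E: E consumed = 1ξ₁ = 0.256 × 462 → ξ₁ = 118.3 mol/min.
D balance: n_D = 0 + 2ξ₁ − 1ξ₂ = 40.9 → ξ₂ = (2·118.3 − 40.9)/1 = 195.6 mol/min.
Outlet amounts (n = n₀ + Σ ν·ξ):
  E: 462 − 1(118.3) = 343.7
  D: 0 + 2(118.3) − 1(195.6) = 40.9
  G: 0 + 3(195.6) = 586.9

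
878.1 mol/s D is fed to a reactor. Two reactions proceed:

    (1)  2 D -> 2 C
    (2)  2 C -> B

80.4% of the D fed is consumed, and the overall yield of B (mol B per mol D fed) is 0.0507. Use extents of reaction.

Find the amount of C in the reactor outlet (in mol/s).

617 mol/s

Conversion of D: D consumed = 2ξ₁ = 0.804 × 878.1 → ξ₁ = 353 mol/s.
Yield of B: 1ξ₂ / 878.1 = 0.0507 → ξ₂ = 44.52 mol/s.
Outlet amounts (n = n₀ + Σ ν·ξ):
  D: 878.1 − 2(353) = 172.1
  C: 0 + 2(353) − 2(44.52) = 617
  B: 0 + 1(44.52) = 44.52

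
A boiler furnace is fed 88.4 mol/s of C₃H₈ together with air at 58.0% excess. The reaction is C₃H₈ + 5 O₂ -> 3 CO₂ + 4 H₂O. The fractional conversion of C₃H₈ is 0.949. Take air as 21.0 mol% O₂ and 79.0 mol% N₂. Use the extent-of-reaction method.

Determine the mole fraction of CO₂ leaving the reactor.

Stoichiometric O₂ = 5 × 88.4 = 442 mol/s; O₂ fed = 442 × 1.580 = 698.4 mol/s.
N₂ fed = 698.4 × 79/21 = 2627 mol/s.
Fuel reacted = 0.949 × 88.4 → ξ = 83.89 mol/s.
Outlet (n = n₀ + ν ξ):
  C₃H₈: 88.4 − 1(83.89) = 4.508
  O₂: 698.4 − 5(83.89) = 278.9
  N₂: 2627 (inert)
  CO₂: 0 + 3(83.89) = 251.7
  H₂O: 0 + 4(83.89) = 335.6
Total out = 3498 mol/s; y_CO₂ = 251.7 / 3498 = 0.07195.

0.072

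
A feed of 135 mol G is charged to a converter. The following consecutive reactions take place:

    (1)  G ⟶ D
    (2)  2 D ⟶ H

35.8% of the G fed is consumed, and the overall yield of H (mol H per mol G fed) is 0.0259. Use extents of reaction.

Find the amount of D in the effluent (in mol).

Conversion of G: G consumed = 1ξ₁ = 0.358 × 135 → ξ₁ = 48.33 mol.
Yield of H: 1ξ₂ / 135 = 0.0259 → ξ₂ = 3.496 mol.
Outlet amounts (n = n₀ + Σ ν·ξ):
  G: 135 − 1(48.33) = 86.67
  D: 0 + 1(48.33) − 2(3.496) = 41.34
  H: 0 + 1(3.496) = 3.496

41.3 mol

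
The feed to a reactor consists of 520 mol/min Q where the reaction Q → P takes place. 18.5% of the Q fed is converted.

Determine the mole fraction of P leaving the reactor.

Q reacted = 0.185 × 520 = 96.2 mol/min; ν_Q = −1, so ξ = 96.2/1 = 96.2 mol/min.
Outlet amounts (n = n₀ + ν ξ):
  Q: 520 − 1(96.2) = 423.8
  P: 0 + 1(96.2) = 96.2
Total out = 520 mol/min; y_P = 96.2 / 520 = 0.185.

0.185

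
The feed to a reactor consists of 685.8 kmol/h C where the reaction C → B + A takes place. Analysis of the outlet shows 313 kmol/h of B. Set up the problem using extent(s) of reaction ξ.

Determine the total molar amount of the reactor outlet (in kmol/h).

For B: n = n₀ + 1ξ → 313 = 0 + 1ξ, giving ξ = 313 kmol/h.
Outlet amounts (n = n₀ + ν ξ):
  C: 685.8 − 1(313) = 372.8
  B: 0 + 1(313) = 313
  A: 0 + 1(313) = 313
Total out = 372.8 + 313 + 313 = 998.8 kmol/h.

999 kmol/h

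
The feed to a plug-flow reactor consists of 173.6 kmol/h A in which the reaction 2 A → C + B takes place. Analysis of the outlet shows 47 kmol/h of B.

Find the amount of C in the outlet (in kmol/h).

47 kmol/h

For B: n = n₀ + 1ξ → 47 = 0 + 1ξ, giving ξ = 47 kmol/h.
Outlet amounts (n = n₀ + ν ξ):
  A: 173.6 − 2(47) = 79.6
  C: 0 + 1(47) = 47
  B: 0 + 1(47) = 47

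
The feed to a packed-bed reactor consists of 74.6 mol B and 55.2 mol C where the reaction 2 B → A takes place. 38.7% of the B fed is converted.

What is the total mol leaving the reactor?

115 mol

B reacted = 0.387 × 74.6 = 28.87 mol; ν_B = −2, so ξ = 28.87/2 = 14.44 mol.
Outlet amounts (n = n₀ + ν ξ):
  B: 74.6 − 2(14.44) = 45.73
  A: 0 + 1(14.44) = 14.44
  C: 55.2 (inert)
Total out = 45.73 + 14.44 + 55.2 = 115.4 mol.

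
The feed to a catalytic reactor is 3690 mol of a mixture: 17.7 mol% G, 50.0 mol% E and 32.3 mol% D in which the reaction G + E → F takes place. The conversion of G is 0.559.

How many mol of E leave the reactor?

1480 mol

G reacted = 0.559 × 653.1 = 365.1 mol; ν_G = −1, so ξ = 365.1/1 = 365.1 mol.
Outlet amounts (n = n₀ + ν ξ):
  G: 653.1 − 1(365.1) = 288
  E: 1845 − 1(365.1) = 1480
  F: 0 + 1(365.1) = 365.1
  D: 1192 (inert)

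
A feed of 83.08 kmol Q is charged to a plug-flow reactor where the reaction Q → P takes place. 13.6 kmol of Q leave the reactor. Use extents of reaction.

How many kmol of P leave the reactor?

For Q: n = n₀ − 1ξ → 13.6 = 83.08 − 1ξ, giving ξ = 69.48 kmol.
Outlet amounts (n = n₀ + ν ξ):
  Q: 83.08 − 1(69.48) = 13.6
  P: 0 + 1(69.48) = 69.48

69.5 kmol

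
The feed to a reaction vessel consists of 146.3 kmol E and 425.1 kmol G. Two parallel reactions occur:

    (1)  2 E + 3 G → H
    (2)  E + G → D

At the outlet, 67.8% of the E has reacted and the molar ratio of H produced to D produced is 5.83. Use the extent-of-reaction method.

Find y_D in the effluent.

0.0206

Conversion of E: E consumed = 0.678 × 146.3 = 99.19 kmol = 2ξ₁ + 1ξ₂.
Selectivity: 1ξ₁ / (1ξ₂) = 5.83 → ξ₁ = 5.83 ξ₂.
Substitute: (2·5.83 + 1) ξ₂ = 99.19 → ξ₂ = 7.835 kmol, ξ₁ = 45.68 kmol.
Outlet amounts (n = n₀ + Σ ν·ξ):
  E: 146.3 − 2(45.68) − 1(7.835) = 47.11
  G: 425.1 − 3(45.68) − 1(7.835) = 280.2
  H: 0 + 1(45.68) = 45.68
  D: 0 + 1(7.835) = 7.835
Total out = 380.9 kmol; y_D = 7.835 / 380.9 = 0.02057.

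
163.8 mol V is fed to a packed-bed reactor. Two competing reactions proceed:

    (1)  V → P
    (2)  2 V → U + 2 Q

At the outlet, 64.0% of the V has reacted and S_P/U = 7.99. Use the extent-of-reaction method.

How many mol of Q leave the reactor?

Conversion of V: V consumed = 0.64 × 163.8 = 104.8 mol = 1ξ₁ + 2ξ₂.
Selectivity: 1ξ₁ / (1ξ₂) = 7.99 → ξ₁ = 7.99 ξ₂.
Substitute: (1·7.99 + 2) ξ₂ = 104.8 → ξ₂ = 10.49 mol, ξ₁ = 83.84 mol.
Outlet amounts (n = n₀ + Σ ν·ξ):
  V: 163.8 − 1(83.84) − 2(10.49) = 58.97
  P: 0 + 1(83.84) = 83.84
  U: 0 + 1(10.49) = 10.49
  Q: 0 + 2(10.49) = 20.99

21 mol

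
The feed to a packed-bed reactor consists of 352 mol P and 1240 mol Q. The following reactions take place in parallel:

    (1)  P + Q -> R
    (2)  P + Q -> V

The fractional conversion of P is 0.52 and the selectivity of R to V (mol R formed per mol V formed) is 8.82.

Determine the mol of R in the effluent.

164 mol

Conversion of P: P consumed = 0.52 × 352 = 183 mol = 1ξ₁ + 1ξ₂.
Selectivity: 1ξ₁ / (1ξ₂) = 8.82 → ξ₁ = 8.82 ξ₂.
Substitute: (1·8.82 + 1) ξ₂ = 183 → ξ₂ = 18.64 mol, ξ₁ = 164.4 mol.
Outlet amounts (n = n₀ + Σ ν·ξ):
  P: 352 − 1(164.4) − 1(18.64) = 169
  Q: 1240 − 1(164.4) − 1(18.64) = 1057
  R: 0 + 1(164.4) = 164.4
  V: 0 + 1(18.64) = 18.64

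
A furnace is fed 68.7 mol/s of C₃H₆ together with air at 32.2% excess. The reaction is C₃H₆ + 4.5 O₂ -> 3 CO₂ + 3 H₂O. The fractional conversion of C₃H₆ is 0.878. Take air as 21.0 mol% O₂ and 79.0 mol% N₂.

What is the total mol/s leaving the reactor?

Stoichiometric O₂ = 4.5 × 68.7 = 309.2 mol/s; O₂ fed = 309.2 × 1.322 = 408.7 mol/s.
N₂ fed = 408.7 × 79/21 = 1537 mol/s.
Fuel reacted = 0.878 × 68.7 → ξ = 60.32 mol/s.
Outlet (n = n₀ + ν ξ):
  C₃H₆: 68.7 − 1(60.32) = 8.381
  O₂: 408.7 − 4.5(60.32) = 137.3
  N₂: 1537 (inert)
  CO₂: 0 + 3(60.32) = 181
  H₂O: 0 + 3(60.32) = 181
Total out = 8.381 + 137.3 + 1537 + 181 + 181 = 2045 mol/s.

2050 mol/s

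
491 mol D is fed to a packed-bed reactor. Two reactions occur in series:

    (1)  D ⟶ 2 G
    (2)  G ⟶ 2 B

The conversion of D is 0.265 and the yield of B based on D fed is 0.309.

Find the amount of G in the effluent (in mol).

184 mol

Conversion of D: D consumed = 1ξ₁ = 0.265 × 491 → ξ₁ = 130.1 mol.
Yield of B: 2ξ₂ / 491 = 0.309 → ξ₂ = 75.86 mol.
Outlet amounts (n = n₀ + Σ ν·ξ):
  D: 491 − 1(130.1) = 360.9
  G: 0 + 2(130.1) − 1(75.86) = 184.4
  B: 0 + 2(75.86) = 151.7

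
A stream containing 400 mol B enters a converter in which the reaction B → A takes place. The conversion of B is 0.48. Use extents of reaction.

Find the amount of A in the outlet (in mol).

192 mol

B reacted = 0.48 × 400 = 192 mol; ν_B = −1, so ξ = 192/1 = 192 mol.
Outlet amounts (n = n₀ + ν ξ):
  B: 400 − 1(192) = 208
  A: 0 + 1(192) = 192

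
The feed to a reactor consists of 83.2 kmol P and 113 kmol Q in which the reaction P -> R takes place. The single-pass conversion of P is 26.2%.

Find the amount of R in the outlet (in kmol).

21.8 kmol

P reacted = 0.262 × 83.2 = 21.8 kmol; ν_P = −1, so ξ = 21.8/1 = 21.8 kmol.
Outlet amounts (n = n₀ + ν ξ):
  P: 83.2 − 1(21.8) = 61.4
  R: 0 + 1(21.8) = 21.8
  Q: 113 (inert)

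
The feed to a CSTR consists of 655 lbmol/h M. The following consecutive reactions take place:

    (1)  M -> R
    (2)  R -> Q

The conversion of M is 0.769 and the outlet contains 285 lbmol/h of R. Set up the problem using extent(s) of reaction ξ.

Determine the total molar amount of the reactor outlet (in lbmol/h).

655 lbmol/h

Conversion of M: M consumed = 1ξ₁ = 0.769 × 655 → ξ₁ = 503.7 lbmol/h.
R balance: n_R = 0 + 1ξ₁ − 1ξ₂ = 285 → ξ₂ = (1·503.7 − 285)/1 = 218.7 lbmol/h.
Outlet amounts (n = n₀ + Σ ν·ξ):
  M: 655 − 1(503.7) = 151.3
  R: 0 + 1(503.7) − 1(218.7) = 285
  Q: 0 + 1(218.7) = 218.7
Total out = 151.3 + 285 + 218.7 = 655 lbmol/h.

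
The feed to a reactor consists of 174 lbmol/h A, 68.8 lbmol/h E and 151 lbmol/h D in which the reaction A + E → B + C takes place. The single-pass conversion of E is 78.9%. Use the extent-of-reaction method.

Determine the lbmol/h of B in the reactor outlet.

E reacted = 0.789 × 68.8 = 54.28 lbmol/h; ν_E = −1, so ξ = 54.28/1 = 54.28 lbmol/h.
Outlet amounts (n = n₀ + ν ξ):
  A: 174 − 1(54.28) = 119.7
  E: 68.8 − 1(54.28) = 14.52
  B: 0 + 1(54.28) = 54.28
  C: 0 + 1(54.28) = 54.28
  D: 151 (inert)

54.3 lbmol/h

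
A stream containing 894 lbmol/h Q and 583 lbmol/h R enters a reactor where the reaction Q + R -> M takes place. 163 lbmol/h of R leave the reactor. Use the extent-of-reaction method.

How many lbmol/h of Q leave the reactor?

474 lbmol/h

For R: n = n₀ − 1ξ → 163 = 583 − 1ξ, giving ξ = 420 lbmol/h.
Outlet amounts (n = n₀ + ν ξ):
  Q: 894 − 1(420) = 474
  R: 583 − 1(420) = 163
  M: 0 + 1(420) = 420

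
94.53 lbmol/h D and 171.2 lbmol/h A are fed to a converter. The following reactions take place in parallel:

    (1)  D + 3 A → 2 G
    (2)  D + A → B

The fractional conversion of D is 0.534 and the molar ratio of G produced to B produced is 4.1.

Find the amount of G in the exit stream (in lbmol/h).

67.9 lbmol/h

Conversion of D: D consumed = 0.534 × 94.53 = 50.48 lbmol/h = 1ξ₁ + 1ξ₂.
Selectivity: 2ξ₁ / (1ξ₂) = 4.1 → ξ₁ = 2.05 ξ₂.
Substitute: (1·2.05 + 1) ξ₂ = 50.48 → ξ₂ = 16.55 lbmol/h, ξ₁ = 33.93 lbmol/h.
Outlet amounts (n = n₀ + Σ ν·ξ):
  D: 94.53 − 1(33.93) − 1(16.55) = 44.05
  A: 171.2 − 3(33.93) − 1(16.55) = 52.86
  G: 0 + 2(33.93) = 67.86
  B: 0 + 1(16.55) = 16.55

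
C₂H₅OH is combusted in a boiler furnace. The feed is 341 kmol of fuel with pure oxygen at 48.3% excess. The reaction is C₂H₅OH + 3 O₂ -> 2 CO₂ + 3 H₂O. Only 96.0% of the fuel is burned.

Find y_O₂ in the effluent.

Stoichiometric O₂ = 3 × 341 = 1023 kmol; O₂ fed = 1023 × 1.483 = 1517 kmol.
Fuel reacted = 0.96 × 341 → ξ = 327.4 kmol.
Outlet (n = n₀ + ν ξ):
  C₂H₅OH: 341 − 1(327.4) = 13.64
  O₂: 1517 − 3(327.4) = 535
  CO₂: 0 + 2(327.4) = 654.7
  H₂O: 0 + 3(327.4) = 982.1
Total out = 2185 kmol; y_O₂ = 535 / 2185 = 0.2448.

0.245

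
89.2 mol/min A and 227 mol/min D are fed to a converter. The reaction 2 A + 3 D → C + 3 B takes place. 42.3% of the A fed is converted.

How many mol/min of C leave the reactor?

A reacted = 0.423 × 89.2 = 37.73 mol/min; ν_A = −2, so ξ = 37.73/2 = 18.87 mol/min.
Outlet amounts (n = n₀ + ν ξ):
  A: 89.2 − 2(18.87) = 51.47
  D: 227 − 3(18.87) = 170.4
  C: 0 + 1(18.87) = 18.87
  B: 0 + 3(18.87) = 56.6

18.9 mol/min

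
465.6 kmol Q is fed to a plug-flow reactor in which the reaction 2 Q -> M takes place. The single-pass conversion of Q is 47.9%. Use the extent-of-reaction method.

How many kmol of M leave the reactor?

Q reacted = 0.479 × 465.6 = 223 kmol; ν_Q = −2, so ξ = 223/2 = 111.5 kmol.
Outlet amounts (n = n₀ + ν ξ):
  Q: 465.6 − 2(111.5) = 242.6
  M: 0 + 1(111.5) = 111.5

112 kmol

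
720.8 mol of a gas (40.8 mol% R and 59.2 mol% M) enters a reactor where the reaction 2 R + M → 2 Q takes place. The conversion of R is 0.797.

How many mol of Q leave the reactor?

R reacted = 0.797 × 294.1 = 234.4 mol; ν_R = −2, so ξ = 234.4/2 = 117.2 mol.
Outlet amounts (n = n₀ + ν ξ):
  R: 294.1 − 2(117.2) = 59.7
  M: 426.7 − 1(117.2) = 309.5
  Q: 0 + 2(117.2) = 234.4

234 mol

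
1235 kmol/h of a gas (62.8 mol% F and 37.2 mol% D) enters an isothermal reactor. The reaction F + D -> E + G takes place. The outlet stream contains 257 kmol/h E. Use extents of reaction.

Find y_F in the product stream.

0.42

For E: n = n₀ + 1ξ → 257 = 0 + 1ξ, giving ξ = 257 kmol/h.
Outlet amounts (n = n₀ + ν ξ):
  F: 775.6 − 1(257) = 518.6
  D: 459.4 − 1(257) = 202.4
  E: 0 + 1(257) = 257
  G: 0 + 1(257) = 257
Total out = 1235 kmol/h; y_F = 518.6 / 1235 = 0.4199.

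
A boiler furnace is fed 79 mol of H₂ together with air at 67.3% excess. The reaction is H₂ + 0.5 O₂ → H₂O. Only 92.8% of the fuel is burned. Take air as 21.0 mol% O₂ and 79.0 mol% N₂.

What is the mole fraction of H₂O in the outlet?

0.205

Stoichiometric O₂ = 0.5 × 79 = 39.5 mol; O₂ fed = 39.5 × 1.673 = 66.08 mol.
N₂ fed = 66.08 × 79/21 = 248.6 mol.
Fuel reacted = 0.928 × 79 → ξ = 73.31 mol.
Outlet (n = n₀ + ν ξ):
  H₂: 79 − 1(73.31) = 5.688
  O₂: 66.08 − 0.5(73.31) = 29.43
  N₂: 248.6 (inert)
  H₂O: 0 + 1(73.31) = 73.31
Total out = 357 mol; y_H₂O = 73.31 / 357 = 0.2053.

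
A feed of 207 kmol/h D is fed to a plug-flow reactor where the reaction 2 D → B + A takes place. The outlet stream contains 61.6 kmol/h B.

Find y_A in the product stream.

0.298

For B: n = n₀ + 1ξ → 61.6 = 0 + 1ξ, giving ξ = 61.6 kmol/h.
Outlet amounts (n = n₀ + ν ξ):
  D: 207 − 2(61.6) = 83.8
  B: 0 + 1(61.6) = 61.6
  A: 0 + 1(61.6) = 61.6
Total out = 207 kmol/h; y_A = 61.6 / 207 = 0.2976.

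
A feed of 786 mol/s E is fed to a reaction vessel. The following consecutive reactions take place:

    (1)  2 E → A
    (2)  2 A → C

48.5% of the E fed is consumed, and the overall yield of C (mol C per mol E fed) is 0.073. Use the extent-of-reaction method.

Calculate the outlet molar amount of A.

Conversion of E: E consumed = 2ξ₁ = 0.485 × 786 → ξ₁ = 190.6 mol/s.
Yield of C: 1ξ₂ / 786 = 0.073 → ξ₂ = 57.38 mol/s.
Outlet amounts (n = n₀ + Σ ν·ξ):
  E: 786 − 2(190.6) = 404.8
  A: 0 + 1(190.6) − 2(57.38) = 75.85
  C: 0 + 1(57.38) = 57.38

75.8 mol/s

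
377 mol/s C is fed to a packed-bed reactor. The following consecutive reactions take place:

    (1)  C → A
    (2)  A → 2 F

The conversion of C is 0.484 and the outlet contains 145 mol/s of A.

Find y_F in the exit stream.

Conversion of C: C consumed = 1ξ₁ = 0.484 × 377 → ξ₁ = 182.5 mol/s.
A balance: n_A = 0 + 1ξ₁ − 1ξ₂ = 145 → ξ₂ = (1·182.5 − 145)/1 = 37.47 mol/s.
Outlet amounts (n = n₀ + Σ ν·ξ):
  C: 377 − 1(182.5) = 194.5
  A: 0 + 1(182.5) − 1(37.47) = 145
  F: 0 + 2(37.47) = 74.94
Total out = 414.5 mol/s; y_F = 74.94 / 414.5 = 0.1808.

0.181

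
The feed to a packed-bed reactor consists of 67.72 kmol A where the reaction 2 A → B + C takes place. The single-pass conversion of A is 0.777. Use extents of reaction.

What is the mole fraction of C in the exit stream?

0.389

A reacted = 0.777 × 67.72 = 52.62 kmol; ν_A = −2, so ξ = 52.62/2 = 26.31 kmol.
Outlet amounts (n = n₀ + ν ξ):
  A: 67.72 − 2(26.31) = 15.1
  B: 0 + 1(26.31) = 26.31
  C: 0 + 1(26.31) = 26.31
Total out = 67.72 kmol; y_C = 26.31 / 67.72 = 0.3885.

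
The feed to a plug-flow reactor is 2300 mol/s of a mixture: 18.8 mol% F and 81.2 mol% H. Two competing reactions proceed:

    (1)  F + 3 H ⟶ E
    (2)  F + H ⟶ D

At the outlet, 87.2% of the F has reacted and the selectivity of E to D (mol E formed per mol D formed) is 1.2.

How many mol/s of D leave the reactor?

171 mol/s

Conversion of F: F consumed = 0.872 × 432.4 = 377.1 mol/s = 1ξ₁ + 1ξ₂.
Selectivity: 1ξ₁ / (1ξ₂) = 1.2 → ξ₁ = 1.2 ξ₂.
Substitute: (1·1.2 + 1) ξ₂ = 377.1 → ξ₂ = 171.4 mol/s, ξ₁ = 205.7 mol/s.
Outlet amounts (n = n₀ + Σ ν·ξ):
  F: 432.4 − 1(205.7) − 1(171.4) = 55.35
  H: 1868 − 3(205.7) − 1(171.4) = 1079
  E: 0 + 1(205.7) = 205.7
  D: 0 + 1(171.4) = 171.4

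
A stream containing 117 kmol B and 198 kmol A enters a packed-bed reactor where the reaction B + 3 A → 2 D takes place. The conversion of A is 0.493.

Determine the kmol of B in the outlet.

A reacted = 0.493 × 198 = 97.61 kmol; ν_A = −3, so ξ = 97.61/3 = 32.54 kmol.
Outlet amounts (n = n₀ + ν ξ):
  B: 117 − 1(32.54) = 84.46
  A: 198 − 3(32.54) = 100.4
  D: 0 + 2(32.54) = 65.08

84.5 kmol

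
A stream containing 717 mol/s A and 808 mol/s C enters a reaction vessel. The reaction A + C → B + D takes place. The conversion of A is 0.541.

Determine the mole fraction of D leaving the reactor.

A reacted = 0.541 × 717 = 387.9 mol/s; ν_A = −1, so ξ = 387.9/1 = 387.9 mol/s.
Outlet amounts (n = n₀ + ν ξ):
  A: 717 − 1(387.9) = 329.1
  C: 808 − 1(387.9) = 420.1
  B: 0 + 1(387.9) = 387.9
  D: 0 + 1(387.9) = 387.9
Total out = 1525 mol/s; y_D = 387.9 / 1525 = 0.2544.

0.254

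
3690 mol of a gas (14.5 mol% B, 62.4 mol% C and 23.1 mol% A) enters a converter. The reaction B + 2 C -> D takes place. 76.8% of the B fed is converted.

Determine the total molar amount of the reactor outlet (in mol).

2870 mol

B reacted = 0.768 × 535 = 410.9 mol; ν_B = −1, so ξ = 410.9/1 = 410.9 mol.
Outlet amounts (n = n₀ + ν ξ):
  B: 535 − 1(410.9) = 124.1
  C: 2303 − 2(410.9) = 1481
  D: 0 + 1(410.9) = 410.9
  A: 852.4 (inert)
Total out = 124.1 + 1481 + 410.9 + 852.4 = 2868 mol.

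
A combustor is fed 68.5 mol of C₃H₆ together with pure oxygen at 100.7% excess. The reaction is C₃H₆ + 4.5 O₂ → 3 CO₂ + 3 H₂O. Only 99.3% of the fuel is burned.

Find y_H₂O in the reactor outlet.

0.283

Stoichiometric O₂ = 4.5 × 68.5 = 308.2 mol; O₂ fed = 308.2 × 2.007 = 618.7 mol.
Fuel reacted = 0.993 × 68.5 → ξ = 68.02 mol.
Outlet (n = n₀ + ν ξ):
  C₃H₆: 68.5 − 1(68.02) = 0.4795
  O₂: 618.7 − 4.5(68.02) = 312.6
  CO₂: 0 + 3(68.02) = 204.1
  H₂O: 0 + 3(68.02) = 204.1
Total out = 721.2 mol; y_H₂O = 204.1 / 721.2 = 0.283.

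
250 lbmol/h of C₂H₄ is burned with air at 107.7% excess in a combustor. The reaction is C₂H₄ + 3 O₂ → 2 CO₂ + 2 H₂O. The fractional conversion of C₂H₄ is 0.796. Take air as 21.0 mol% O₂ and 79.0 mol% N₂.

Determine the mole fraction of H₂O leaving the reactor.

0.0519

Stoichiometric O₂ = 3 × 250 = 750 lbmol/h; O₂ fed = 750 × 2.077 = 1558 lbmol/h.
N₂ fed = 1558 × 79/21 = 5860 lbmol/h.
Fuel reacted = 0.796 × 250 → ξ = 199 lbmol/h.
Outlet (n = n₀ + ν ξ):
  C₂H₄: 250 − 1(199) = 51
  O₂: 1558 − 3(199) = 960.8
  N₂: 5860 (inert)
  CO₂: 0 + 2(199) = 398
  H₂O: 0 + 2(199) = 398
Total out = 7668 lbmol/h; y_H₂O = 398 / 7668 = 0.0519.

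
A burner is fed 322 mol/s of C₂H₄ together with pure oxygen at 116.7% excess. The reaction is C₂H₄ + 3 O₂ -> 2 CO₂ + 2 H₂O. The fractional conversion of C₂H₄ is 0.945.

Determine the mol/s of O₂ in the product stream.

Stoichiometric O₂ = 3 × 322 = 966 mol/s; O₂ fed = 966 × 2.167 = 2093 mol/s.
Fuel reacted = 0.945 × 322 → ξ = 304.3 mol/s.
Outlet (n = n₀ + ν ξ):
  C₂H₄: 322 − 1(304.3) = 17.71
  O₂: 2093 − 3(304.3) = 1180
  CO₂: 0 + 2(304.3) = 608.6
  H₂O: 0 + 2(304.3) = 608.6

1180 mol/s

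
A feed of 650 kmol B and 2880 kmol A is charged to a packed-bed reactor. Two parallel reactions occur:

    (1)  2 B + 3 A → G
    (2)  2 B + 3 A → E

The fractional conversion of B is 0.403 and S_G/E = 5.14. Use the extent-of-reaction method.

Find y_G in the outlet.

Conversion of B: B consumed = 0.403 × 650 = 261.9 kmol = 2ξ₁ + 2ξ₂.
Selectivity: 1ξ₁ / (1ξ₂) = 5.14 → ξ₁ = 5.14 ξ₂.
Substitute: (2·5.14 + 2) ξ₂ = 261.9 → ξ₂ = 21.33 kmol, ξ₁ = 109.6 kmol.
Outlet amounts (n = n₀ + Σ ν·ξ):
  B: 650 − 2(109.6) − 2(21.33) = 388.1
  A: 2880 − 3(109.6) − 3(21.33) = 2487
  G: 0 + 1(109.6) = 109.6
  E: 0 + 1(21.33) = 21.33
Total out = 3006 kmol; y_G = 109.6 / 3006 = 0.03647.

0.0365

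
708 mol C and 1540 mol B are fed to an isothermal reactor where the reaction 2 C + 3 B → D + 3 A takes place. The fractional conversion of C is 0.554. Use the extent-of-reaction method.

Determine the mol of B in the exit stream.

C reacted = 0.554 × 708 = 392.2 mol; ν_C = −2, so ξ = 392.2/2 = 196.1 mol.
Outlet amounts (n = n₀ + ν ξ):
  C: 708 − 2(196.1) = 315.8
  B: 1540 − 3(196.1) = 951.7
  D: 0 + 1(196.1) = 196.1
  A: 0 + 3(196.1) = 588.3

952 mol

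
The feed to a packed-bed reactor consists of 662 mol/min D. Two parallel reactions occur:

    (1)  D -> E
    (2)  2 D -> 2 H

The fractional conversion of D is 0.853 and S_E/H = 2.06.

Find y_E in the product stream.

0.574

Conversion of D: D consumed = 0.853 × 662 = 564.7 mol/min = 1ξ₁ + 2ξ₂.
Selectivity: 1ξ₁ / (2ξ₂) = 2.06 → ξ₁ = 4.12 ξ₂.
Substitute: (1·4.12 + 2) ξ₂ = 564.7 → ξ₂ = 92.27 mol/min, ξ₁ = 380.1 mol/min.
Outlet amounts (n = n₀ + Σ ν·ξ):
  D: 662 − 1(380.1) − 2(92.27) = 97.31
  E: 0 + 1(380.1) = 380.1
  H: 0 + 2(92.27) = 184.5
Total out = 662 mol/min; y_E = 380.1 / 662 = 0.5742.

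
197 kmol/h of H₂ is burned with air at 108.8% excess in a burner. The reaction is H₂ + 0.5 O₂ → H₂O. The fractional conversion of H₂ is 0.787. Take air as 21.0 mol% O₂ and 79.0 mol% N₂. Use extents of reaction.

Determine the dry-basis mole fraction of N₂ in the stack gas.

0.82

Stoichiometric O₂ = 0.5 × 197 = 98.5 kmol/h; O₂ fed = 98.5 × 2.088 = 205.7 kmol/h.
N₂ fed = 205.7 × 79/21 = 773.7 kmol/h.
Fuel reacted = 0.787 × 197 → ξ = 155 kmol/h.
Outlet (n = n₀ + ν ξ):
  H₂: 197 − 1(155) = 41.96
  O₂: 205.7 − 0.5(155) = 128.1
  N₂: 773.7 (inert)
  H₂O: 0 + 1(155) = 155
Dry total = 943.8 kmol/h; y_N₂ (dry) = 773.7 / 943.8 = 0.8198.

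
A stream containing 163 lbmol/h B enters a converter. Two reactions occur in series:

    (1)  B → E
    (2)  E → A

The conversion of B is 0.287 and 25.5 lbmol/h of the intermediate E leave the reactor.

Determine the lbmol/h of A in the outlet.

Conversion of B: B consumed = 1ξ₁ = 0.287 × 163 → ξ₁ = 46.78 lbmol/h.
E balance: n_E = 0 + 1ξ₁ − 1ξ₂ = 25.5 → ξ₂ = (1·46.78 − 25.5)/1 = 21.28 lbmol/h.
Outlet amounts (n = n₀ + Σ ν·ξ):
  B: 163 − 1(46.78) = 116.2
  E: 0 + 1(46.78) − 1(21.28) = 25.5
  A: 0 + 1(21.28) = 21.28

21.3 lbmol/h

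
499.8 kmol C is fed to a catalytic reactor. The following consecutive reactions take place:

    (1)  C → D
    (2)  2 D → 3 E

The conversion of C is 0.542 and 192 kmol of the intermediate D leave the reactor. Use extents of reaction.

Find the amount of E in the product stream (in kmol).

118 kmol

Conversion of C: C consumed = 1ξ₁ = 0.542 × 499.8 → ξ₁ = 270.9 kmol.
D balance: n_D = 0 + 1ξ₁ − 2ξ₂ = 192 → ξ₂ = (1·270.9 − 192)/2 = 39.45 kmol.
Outlet amounts (n = n₀ + Σ ν·ξ):
  C: 499.8 − 1(270.9) = 228.9
  D: 0 + 1(270.9) − 2(39.45) = 192
  E: 0 + 3(39.45) = 118.3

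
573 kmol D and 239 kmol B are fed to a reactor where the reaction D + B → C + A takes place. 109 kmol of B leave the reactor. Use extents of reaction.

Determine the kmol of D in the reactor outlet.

For B: n = n₀ − 1ξ → 109 = 239 − 1ξ, giving ξ = 130 kmol.
Outlet amounts (n = n₀ + ν ξ):
  D: 573 − 1(130) = 443
  B: 239 − 1(130) = 109
  C: 0 + 1(130) = 130
  A: 0 + 1(130) = 130

443 kmol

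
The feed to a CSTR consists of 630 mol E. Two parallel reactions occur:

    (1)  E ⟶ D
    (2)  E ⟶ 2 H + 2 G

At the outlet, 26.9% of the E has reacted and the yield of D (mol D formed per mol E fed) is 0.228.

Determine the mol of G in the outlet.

51.7 mol

Yield of D: 1ξ₁ / 630 = 0.228 → ξ₁ = 143.6 mol.
Conversion of E: 1ξ₁ + 1ξ₂ = 0.269 × 630 = 169.5 → ξ₂ = 25.83 mol.
Outlet amounts (n = n₀ + Σ ν·ξ):
  E: 630 − 1(143.6) − 1(25.83) = 460.5
  D: 0 + 1(143.6) = 143.6
  H: 0 + 2(25.83) = 51.66
  G: 0 + 2(25.83) = 51.66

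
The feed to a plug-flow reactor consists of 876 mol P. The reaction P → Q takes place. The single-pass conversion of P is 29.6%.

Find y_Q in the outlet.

0.296

P reacted = 0.296 × 876 = 259.3 mol; ν_P = −1, so ξ = 259.3/1 = 259.3 mol.
Outlet amounts (n = n₀ + ν ξ):
  P: 876 − 1(259.3) = 616.7
  Q: 0 + 1(259.3) = 259.3
Total out = 876 mol; y_Q = 259.3 / 876 = 0.296.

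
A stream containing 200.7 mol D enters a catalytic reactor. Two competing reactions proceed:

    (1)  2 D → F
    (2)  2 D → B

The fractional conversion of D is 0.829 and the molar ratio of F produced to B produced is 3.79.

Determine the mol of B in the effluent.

17.4 mol

Conversion of D: D consumed = 0.829 × 200.7 = 166.4 mol = 2ξ₁ + 2ξ₂.
Selectivity: 1ξ₁ / (1ξ₂) = 3.79 → ξ₁ = 3.79 ξ₂.
Substitute: (2·3.79 + 2) ξ₂ = 166.4 → ξ₂ = 17.37 mol, ξ₁ = 65.82 mol.
Outlet amounts (n = n₀ + Σ ν·ξ):
  D: 200.7 − 2(65.82) − 2(17.37) = 34.32
  F: 0 + 1(65.82) = 65.82
  B: 0 + 1(17.37) = 17.37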